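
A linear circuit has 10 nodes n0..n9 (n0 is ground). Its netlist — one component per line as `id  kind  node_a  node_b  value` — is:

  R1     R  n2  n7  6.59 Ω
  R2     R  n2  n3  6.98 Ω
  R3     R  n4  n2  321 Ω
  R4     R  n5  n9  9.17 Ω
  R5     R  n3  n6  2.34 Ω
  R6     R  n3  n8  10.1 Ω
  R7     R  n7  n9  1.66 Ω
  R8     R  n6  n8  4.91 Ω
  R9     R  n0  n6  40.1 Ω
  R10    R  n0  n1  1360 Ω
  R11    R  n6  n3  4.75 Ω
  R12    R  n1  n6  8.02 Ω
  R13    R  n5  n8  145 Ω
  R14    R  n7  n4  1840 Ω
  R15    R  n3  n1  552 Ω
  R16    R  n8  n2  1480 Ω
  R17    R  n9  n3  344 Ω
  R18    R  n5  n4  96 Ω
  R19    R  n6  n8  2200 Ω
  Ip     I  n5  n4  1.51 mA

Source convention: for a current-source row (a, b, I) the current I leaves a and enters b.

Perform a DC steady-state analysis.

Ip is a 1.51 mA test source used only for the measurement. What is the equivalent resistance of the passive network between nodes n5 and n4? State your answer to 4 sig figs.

Element admittances at DC:
  Y(R1) = 0.1517 S between n2,n7
  Y(R2) = 0.1433 S between n2,n3
  Y(R3) = 0.003115 S between n4,n2
  Y(R4) = 0.1091 S between n5,n9
  Y(R5) = 0.4274 S between n3,n6
  Y(R6) = 0.09901 S between n3,n8
  Y(R7) = 0.6024 S between n7,n9
  Y(R8) = 0.2037 S between n6,n8
  Y(R9) = 0.02494 S between n0,n6
  Y(R10) = 0.0007353 S between n0,n1
  Y(R11) = 0.2105 S between n6,n3
  Y(R12) = 0.1247 S between n1,n6
  Y(R13) = 0.006897 S between n5,n8
  Y(R14) = 0.0005435 S between n7,n4
  Y(R15) = 0.001812 S between n3,n1
  Y(R16) = 0.0006757 S between n8,n2
  Y(R17) = 0.002907 S between n9,n3
  Y(R18) = 0.01042 S between n5,n4
  Y(R19) = 0.0004545 S between n6,n8
  Ip: injects 0.00151 A into n4 (from n5)
Assemble and solve the 9×9 MNA system:
  V(n1)=4.620e-07  V(n2)=0.0003208  V(n3)=3.338e-05  V(n4)=0.1034  V(n5)=-0.005226  V(n6)=-1.362e-08  V(n7)=-0.001523  V(n8)=-0.0001047  V(n9)=-0.002082

R_eq = 71.95 Ω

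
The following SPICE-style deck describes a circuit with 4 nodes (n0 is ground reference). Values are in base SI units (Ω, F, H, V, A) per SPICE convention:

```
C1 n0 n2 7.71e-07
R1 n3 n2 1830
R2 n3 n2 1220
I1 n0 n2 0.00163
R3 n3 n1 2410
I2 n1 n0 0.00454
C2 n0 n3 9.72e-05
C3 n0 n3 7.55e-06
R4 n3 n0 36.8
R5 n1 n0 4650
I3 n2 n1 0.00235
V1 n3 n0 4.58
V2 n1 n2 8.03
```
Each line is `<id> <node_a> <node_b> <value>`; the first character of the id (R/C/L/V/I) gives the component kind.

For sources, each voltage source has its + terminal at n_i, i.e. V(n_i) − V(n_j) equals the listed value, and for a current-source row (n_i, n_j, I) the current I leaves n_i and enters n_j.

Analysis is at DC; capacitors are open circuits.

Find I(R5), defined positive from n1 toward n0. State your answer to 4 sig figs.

0.001747 A

Element admittances at DC:
  Y(C1) = 0.000 S between n0,n2
  Y(R1) = 0.0005464 S between n3,n2
  Y(R2) = 0.0008197 S between n3,n2
  I1: injects 0.00163 A into n2 (from n0)
  Y(R3) = 0.0004149 S between n3,n1
  I2: injects 0.00454 A into n0 (from n1)
  Y(C2) = 0.000 S between n0,n3
  Y(C3) = 0.000 S between n0,n3
  Y(R4) = 0.02717 S between n3,n0
  Y(R5) = 0.0002151 S between n1,n0
  I3: injects 0.00235 A into n1 (from n2)
  V1: constraint V(n3)−V(n0) = 4.58
  V2: constraint V(n1)−V(n2) = 8.03
Assemble and solve the 5×5 MNA system:
  V(n1)=8.124  V(n2)=0.09439  V(n3)=4.580
  i(V1)=-0.1291  i(V2)=-0.005408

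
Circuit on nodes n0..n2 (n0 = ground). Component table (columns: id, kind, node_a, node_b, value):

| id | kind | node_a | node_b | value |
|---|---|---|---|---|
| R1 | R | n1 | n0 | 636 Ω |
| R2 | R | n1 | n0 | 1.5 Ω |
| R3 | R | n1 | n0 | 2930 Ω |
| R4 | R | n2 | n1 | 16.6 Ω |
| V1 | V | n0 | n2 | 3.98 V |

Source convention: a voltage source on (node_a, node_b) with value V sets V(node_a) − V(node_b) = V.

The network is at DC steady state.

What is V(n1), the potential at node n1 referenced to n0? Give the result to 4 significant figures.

Element admittances at DC:
  Y(R1) = 0.001572 S between n1,n0
  Y(R2) = 0.6667 S between n1,n0
  Y(R3) = 0.0003413 S between n1,n0
  Y(R4) = 0.06024 S between n2,n1
  V1: constraint V(n0)−V(n2) = 3.98
Assemble and solve the 3×3 MNA system:
  V(n1)=-0.3290  V(n2)=-3.980
  i(V1)=-0.2199

-0.3290 V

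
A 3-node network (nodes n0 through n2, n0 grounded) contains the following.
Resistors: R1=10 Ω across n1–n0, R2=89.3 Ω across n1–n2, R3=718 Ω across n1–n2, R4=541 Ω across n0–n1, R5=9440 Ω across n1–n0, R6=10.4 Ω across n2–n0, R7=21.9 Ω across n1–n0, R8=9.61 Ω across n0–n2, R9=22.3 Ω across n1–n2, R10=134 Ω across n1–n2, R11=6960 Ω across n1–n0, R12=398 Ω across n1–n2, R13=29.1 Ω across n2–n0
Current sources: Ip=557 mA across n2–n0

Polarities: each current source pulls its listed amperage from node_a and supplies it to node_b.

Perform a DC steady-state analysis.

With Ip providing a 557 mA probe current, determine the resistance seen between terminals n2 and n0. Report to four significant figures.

R_eq = 3.560 Ω

MNA unknowns: 2 node voltages V₁..V_2
R1: Y=0.1000 on G[1,0]
R2: Y=0.01120 on G[1,2]
R3: Y=0.001393 on G[1,2]
R4: Y=0.001848 on G[0,1]
R5: Y=0.0001059 on G[1,0]
R6: Y=0.09615 on G[2,0]
R7: Y=0.04566 on G[1,0]
R8: Y=0.1041 on G[0,2]
R9: Y=0.04484 on G[1,2]
R10: Y=0.007463 on G[1,2]
R11: Y=0.0001437 on G[1,0]
R12: Y=0.002513 on G[1,2]
R13: Y=0.03436 on G[2,0]
Ip: z[2]−=0.557, z[0]+=0.557
solve → V1=-0.6213, V2=-1.983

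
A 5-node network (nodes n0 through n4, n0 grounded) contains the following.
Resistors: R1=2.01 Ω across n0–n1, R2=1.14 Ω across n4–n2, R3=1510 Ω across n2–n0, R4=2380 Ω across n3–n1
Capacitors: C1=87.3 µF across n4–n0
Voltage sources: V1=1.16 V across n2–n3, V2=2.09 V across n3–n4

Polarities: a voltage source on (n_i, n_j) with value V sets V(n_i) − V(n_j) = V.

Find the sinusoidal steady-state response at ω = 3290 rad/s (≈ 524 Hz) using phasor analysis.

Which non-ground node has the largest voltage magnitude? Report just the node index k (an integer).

2

MNA unknowns: 4 node voltages V₁..V_4 plus 2 source currents (V1, V2)
R1: Y=0.4975+0.000j on G[0,1]
R2: Y=0.8772+0.000j on G[4,2]
R3: Y=0.0006623+0.000j on G[2,0]
C1: Y=0.000+0.2872j on G[4,0]
R4: Y=0.0004202+0.000j on G[3,1]
V1: row V2−V3=1.16, i_V1 at 2,3
V2: row V3−V4=2.09, i_V2 at 3,4
solve → V1=0.001764+8.901e-06j, V2=3.250+0.01055j, V3=2.090+0.01055j, V4=-3.974e-05+0.01055j
aux → i_V1=-2.853-6.986e-06j, i_V2=-2.854-1.141e-05j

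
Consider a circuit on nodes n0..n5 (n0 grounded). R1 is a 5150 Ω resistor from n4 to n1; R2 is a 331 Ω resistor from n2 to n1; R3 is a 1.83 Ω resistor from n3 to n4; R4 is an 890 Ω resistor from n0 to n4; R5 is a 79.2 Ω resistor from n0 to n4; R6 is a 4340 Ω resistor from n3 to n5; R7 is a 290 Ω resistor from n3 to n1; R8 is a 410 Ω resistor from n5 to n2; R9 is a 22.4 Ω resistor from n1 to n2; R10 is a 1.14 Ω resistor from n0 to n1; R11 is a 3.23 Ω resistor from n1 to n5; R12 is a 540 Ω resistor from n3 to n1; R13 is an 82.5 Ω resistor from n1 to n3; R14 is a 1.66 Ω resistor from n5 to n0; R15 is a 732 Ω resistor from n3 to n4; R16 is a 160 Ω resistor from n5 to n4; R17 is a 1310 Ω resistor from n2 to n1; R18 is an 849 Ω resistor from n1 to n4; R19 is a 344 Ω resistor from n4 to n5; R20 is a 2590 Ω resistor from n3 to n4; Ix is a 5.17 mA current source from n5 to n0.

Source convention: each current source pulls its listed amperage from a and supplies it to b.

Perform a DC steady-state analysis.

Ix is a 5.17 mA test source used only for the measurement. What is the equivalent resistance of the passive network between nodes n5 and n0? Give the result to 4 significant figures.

R_eq = 1.193 Ω

Element admittances at DC:
  Y(R1) = 0.0001942 S between n4,n1
  Y(R2) = 0.003021 S between n2,n1
  Y(R3) = 0.5464 S between n3,n4
  Y(R4) = 0.001124 S between n0,n4
  Y(R5) = 0.01263 S between n0,n4
  Y(R6) = 0.0002304 S between n3,n5
  Y(R7) = 0.003448 S between n3,n1
  Y(R8) = 0.002439 S between n5,n2
  Y(R9) = 0.04464 S between n1,n2
  Y(R10) = 0.8772 S between n0,n1
  Y(R11) = 0.3096 S between n1,n5
  Y(R12) = 0.001852 S between n3,n1
  Y(R13) = 0.01212 S between n1,n3
  Y(R14) = 0.6024 S between n5,n0
  Y(R15) = 0.001366 S between n3,n4
  Y(R16) = 0.006250 S between n5,n4
  Y(R17) = 0.0007634 S between n2,n1
  Y(R18) = 0.001178 S between n1,n4
  Y(R19) = 0.002907 S between n4,n5
  Y(R20) = 0.0003861 S between n3,n4
  Ix: injects 0.00517 A into n0 (from n5)
Assemble and solve the 5×5 MNA system:
  V(n1)=-0.001625  V(n2)=-0.001843  V(n3)=-0.002101  V(n4)=-0.002115  V(n5)=-0.006167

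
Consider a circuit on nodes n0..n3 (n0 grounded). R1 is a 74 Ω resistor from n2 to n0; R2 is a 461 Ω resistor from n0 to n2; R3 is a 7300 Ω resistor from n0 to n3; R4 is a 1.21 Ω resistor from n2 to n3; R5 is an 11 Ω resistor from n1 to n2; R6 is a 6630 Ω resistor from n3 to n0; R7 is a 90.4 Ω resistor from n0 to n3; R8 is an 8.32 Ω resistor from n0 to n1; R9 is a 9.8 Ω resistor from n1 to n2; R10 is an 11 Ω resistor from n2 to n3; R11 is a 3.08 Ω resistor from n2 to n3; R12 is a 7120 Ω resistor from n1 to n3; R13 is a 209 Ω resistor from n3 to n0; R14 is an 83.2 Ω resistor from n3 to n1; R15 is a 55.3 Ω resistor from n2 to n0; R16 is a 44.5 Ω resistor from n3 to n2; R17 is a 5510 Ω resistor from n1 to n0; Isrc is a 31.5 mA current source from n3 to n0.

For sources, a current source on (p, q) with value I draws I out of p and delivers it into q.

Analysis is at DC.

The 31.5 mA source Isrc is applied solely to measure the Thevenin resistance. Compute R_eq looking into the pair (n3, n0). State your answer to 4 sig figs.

R_eq = 8.494 Ω

MNA unknowns: 3 node voltages V₁..V_3
R1: Y=0.01351 on G[2,0]
R2: Y=0.002169 on G[0,2]
R3: Y=0.0001370 on G[0,3]
R4: Y=0.8264 on G[2,3]
R5: Y=0.09091 on G[1,2]
R6: Y=0.0001508 on G[3,0]
R7: Y=0.01106 on G[0,3]
R8: Y=0.1202 on G[0,1]
R9: Y=0.1020 on G[1,2]
R10: Y=0.09091 on G[2,3]
R11: Y=0.3247 on G[2,3]
R12: Y=0.0001404 on G[1,3]
R13: Y=0.004785 on G[3,0]
R14: Y=0.01202 on G[3,1]
R15: Y=0.01808 on G[2,0]
R16: Y=0.02247 on G[3,2]
R17: Y=0.0001815 on G[1,0]
Isrc: z[3]−=0.0315, z[0]+=0.0315
solve → V1=-0.1565, V2=-0.2471, V3=-0.2676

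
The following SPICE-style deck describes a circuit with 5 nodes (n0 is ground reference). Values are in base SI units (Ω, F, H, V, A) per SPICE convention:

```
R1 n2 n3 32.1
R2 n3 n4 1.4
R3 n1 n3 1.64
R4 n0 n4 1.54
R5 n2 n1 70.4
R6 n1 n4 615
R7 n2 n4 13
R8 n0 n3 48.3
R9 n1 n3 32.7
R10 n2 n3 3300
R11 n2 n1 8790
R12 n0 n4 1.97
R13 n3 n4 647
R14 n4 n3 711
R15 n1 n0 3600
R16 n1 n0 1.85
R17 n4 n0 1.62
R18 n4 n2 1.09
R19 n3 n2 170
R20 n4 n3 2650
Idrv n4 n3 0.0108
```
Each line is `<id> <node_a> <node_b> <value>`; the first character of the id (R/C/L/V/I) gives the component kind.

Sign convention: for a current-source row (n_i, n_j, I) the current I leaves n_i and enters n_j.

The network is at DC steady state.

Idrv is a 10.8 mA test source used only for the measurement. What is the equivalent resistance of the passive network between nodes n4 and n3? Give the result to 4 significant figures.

Apply KCL at each of the 4 non-ground nodes and solve the resulting linear system.
Node n1: branches {R3, R5, R6, R9, R11, R15, R16} → V_1 = 0.004782
Node n2: branches {R1, R5, R7, R10, R11, R18, R19} → V_2 = -0.001100
Node n3: branches {R1, R2, R3, R8, R9, R10, R13, R14, R19, R20, Idrv} → V_3 = 0.008969
Node n4: branches {R2, R4, R6, R7, R12, R13, R14, R17, R18, R20, Idrv} → V_4 = -0.001562

R_eq = 0.9751 Ω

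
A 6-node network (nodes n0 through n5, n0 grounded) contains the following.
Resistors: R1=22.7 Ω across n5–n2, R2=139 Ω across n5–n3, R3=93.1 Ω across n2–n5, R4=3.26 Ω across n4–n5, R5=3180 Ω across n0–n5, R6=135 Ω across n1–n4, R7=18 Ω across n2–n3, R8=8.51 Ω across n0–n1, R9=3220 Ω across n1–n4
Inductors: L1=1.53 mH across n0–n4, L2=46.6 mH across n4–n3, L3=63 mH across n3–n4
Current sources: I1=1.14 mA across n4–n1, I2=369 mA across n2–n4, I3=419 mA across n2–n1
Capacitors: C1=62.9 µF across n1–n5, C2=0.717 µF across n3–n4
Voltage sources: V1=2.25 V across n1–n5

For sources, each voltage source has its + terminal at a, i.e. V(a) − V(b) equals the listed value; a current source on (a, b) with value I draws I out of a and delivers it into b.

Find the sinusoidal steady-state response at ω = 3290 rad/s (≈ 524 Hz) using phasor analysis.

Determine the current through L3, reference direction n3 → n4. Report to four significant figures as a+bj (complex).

Element admittances at ω=3290 rad/s:
  Y(R1) = 0.04405+0.000j S between n5,n2
  Y(L1) = 0.000-0.1987j S between n0,n4
  Y(R2) = 0.007194+0.000j S between n5,n3
  Y(R3) = 0.01074+0.000j S between n2,n5
  Y(R4) = 0.3067+0.000j S between n4,n5
  Y(R5) = 0.0003145+0.000j S between n0,n5
  Y(R6) = 0.007407+0.000j S between n1,n4
  Y(L2) = 0.000-0.006523j S between n4,n3
  I1: injects 0.00114 A into n1 (from n4)
  I2: injects 0.369 A into n4 (from n2)
  Y(L3) = 0.000-0.004825j S between n3,n4
  Y(R7) = 0.05556+0.000j S between n2,n3
  Y(R8) = 0.1175+0.000j S between n0,n1
  Y(C1) = 0.000+0.2069j S between n1,n5
  Y(C2) = 0.000+0.002359j S between n3,n4
  Y(R9) = 0.0003106+0.000j S between n1,n4
  I3: injects 0.419 A into n1 (from n2)
  V1: constraint V(n1)−V(n5) = 2.25
Assemble and solve the 6×6 MNA system:
  V(n1)=0.5974-0.5031j  V(n2)=-14.12-2.055j  V(n3)=-12.22-3.585j  V(n4)=-0.2984-0.3508j  V(n5)=-1.653-0.5031j
  i(V1)=0.3430-0.4053j

-0.01560+0.05753j A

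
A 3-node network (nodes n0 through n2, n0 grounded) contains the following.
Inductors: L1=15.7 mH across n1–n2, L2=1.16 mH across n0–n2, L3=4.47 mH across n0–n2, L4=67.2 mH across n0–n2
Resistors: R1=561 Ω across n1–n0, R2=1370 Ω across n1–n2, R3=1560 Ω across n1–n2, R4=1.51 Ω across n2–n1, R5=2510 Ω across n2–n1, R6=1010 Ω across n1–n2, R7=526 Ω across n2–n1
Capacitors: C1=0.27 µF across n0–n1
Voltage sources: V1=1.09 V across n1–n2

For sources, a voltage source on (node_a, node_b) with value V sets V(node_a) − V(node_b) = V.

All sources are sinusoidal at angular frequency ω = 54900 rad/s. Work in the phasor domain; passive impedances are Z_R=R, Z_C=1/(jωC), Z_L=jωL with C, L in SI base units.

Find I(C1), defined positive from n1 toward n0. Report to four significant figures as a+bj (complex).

MNA unknowns: 2 node voltages V₁..V_2 plus 1 source current (V1)
L1: Y=0.000-0.001160j on G[1,2]
R1: Y=0.001783+0.000j on G[1,0]
R2: Y=0.0007299+0.000j on G[1,2]
R3: Y=0.0006410+0.000j on G[1,2]
L2: Y=0.000-0.01570j on G[0,2]
R4: Y=0.6623+0.000j on G[2,1]
R5: Y=0.0003984+0.000j on G[2,1]
L3: Y=0.000-0.004075j on G[0,2]
C1: Y=0.000+0.01482j on G[0,1]
R6: Y=0.0009901+0.000j on G[1,2]
L4: Y=0.000-0.0002711j on G[0,2]
R7: Y=0.001901+0.000j on G[2,1]
V1: row V1−V2=1.09, i_V1 at 1,2
solve → V1=3.746-1.278j, V2=2.656-1.278j
aux → i_V1=-0.7526-0.05199j

0.01894+0.05553j A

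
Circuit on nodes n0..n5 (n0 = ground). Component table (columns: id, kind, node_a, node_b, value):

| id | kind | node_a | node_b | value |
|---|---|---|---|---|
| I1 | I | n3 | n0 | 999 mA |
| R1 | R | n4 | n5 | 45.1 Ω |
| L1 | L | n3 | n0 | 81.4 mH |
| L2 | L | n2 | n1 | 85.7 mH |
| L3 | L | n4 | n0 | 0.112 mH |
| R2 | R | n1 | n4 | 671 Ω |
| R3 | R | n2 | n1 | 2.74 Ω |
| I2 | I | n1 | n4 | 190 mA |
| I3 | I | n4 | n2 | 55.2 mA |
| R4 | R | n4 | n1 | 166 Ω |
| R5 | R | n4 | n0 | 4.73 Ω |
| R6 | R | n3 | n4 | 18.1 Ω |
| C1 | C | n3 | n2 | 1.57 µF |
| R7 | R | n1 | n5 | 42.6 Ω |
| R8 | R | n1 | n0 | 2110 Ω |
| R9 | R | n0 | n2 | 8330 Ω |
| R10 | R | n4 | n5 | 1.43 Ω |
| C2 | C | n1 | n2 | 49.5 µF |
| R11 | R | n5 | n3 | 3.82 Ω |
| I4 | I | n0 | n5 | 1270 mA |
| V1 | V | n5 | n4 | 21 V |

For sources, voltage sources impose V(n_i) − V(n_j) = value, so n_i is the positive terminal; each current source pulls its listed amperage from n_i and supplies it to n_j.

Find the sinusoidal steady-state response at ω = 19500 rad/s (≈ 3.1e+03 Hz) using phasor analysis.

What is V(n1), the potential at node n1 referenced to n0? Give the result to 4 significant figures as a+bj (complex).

Element admittances at ω=19500 rad/s:
  I1: injects 0.999 A into n0 (from n3)
  Y(R1) = 0.02217+0.000j S between n4,n5
  Y(L1) = 0.000-0.0006300j S between n3,n0
  Y(L2) = 0.000-0.0005984j S between n2,n1
  Y(L3) = 0.000-0.4579j S between n4,n0
  Y(R2) = 0.001490+0.000j S between n1,n4
  Y(R3) = 0.3650+0.000j S between n2,n1
  I2: injects 0.19 A into n4 (from n1)
  I3: injects 0.0552 A into n2 (from n4)
  Y(R4) = 0.006024+0.000j S between n4,n1
  Y(R5) = 0.2114+0.000j S between n4,n0
  Y(R6) = 0.05525+0.000j S between n3,n4
  Y(C1) = 0.000+0.03061j S between n3,n2
  Y(R7) = 0.02347+0.000j S between n1,n5
  Y(R8) = 0.0004739+0.000j S between n1,n0
  Y(R9) = 0.0001200+0.000j S between n0,n2
  Y(R10) = 0.6993+0.000j S between n4,n5
  Y(C2) = 0.000+0.9652j S between n1,n2
  Y(R11) = 0.2618+0.000j S between n5,n3
  I4: injects 1.27 A into n5 (from n0)
  V1: constraint V(n5)−V(n4) = 21
Assemble and solve the 6×6 MNA system:
  V(n1)=12.84+1.787j  V(n2)=12.91+1.715j  V(n3)=14.26+0.3776j  V(n4)=0.2044+0.4803j  V(n5)=21.20+0.4803j
  i(V1)=-15.89+0.003789j

12.84+1.787j V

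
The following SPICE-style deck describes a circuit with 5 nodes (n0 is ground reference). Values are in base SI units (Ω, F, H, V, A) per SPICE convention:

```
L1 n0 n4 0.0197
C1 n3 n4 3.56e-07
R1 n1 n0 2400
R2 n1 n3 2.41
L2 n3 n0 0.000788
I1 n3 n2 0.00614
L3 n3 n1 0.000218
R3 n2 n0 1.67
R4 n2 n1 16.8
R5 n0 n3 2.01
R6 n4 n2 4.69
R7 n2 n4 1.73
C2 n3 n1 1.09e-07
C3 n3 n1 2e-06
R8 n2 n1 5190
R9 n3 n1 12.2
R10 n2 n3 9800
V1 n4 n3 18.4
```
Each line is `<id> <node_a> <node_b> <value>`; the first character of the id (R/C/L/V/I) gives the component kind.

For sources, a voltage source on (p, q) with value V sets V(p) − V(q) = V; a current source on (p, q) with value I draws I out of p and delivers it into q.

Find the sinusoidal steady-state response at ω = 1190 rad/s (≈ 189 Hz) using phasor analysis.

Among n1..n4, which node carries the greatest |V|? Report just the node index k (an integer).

4

Apply KCL at each of the 4 non-ground nodes and solve the resulting linear system.
Node n1: branches {R1, R2, L3, R4, C2, C3, R8, R9} → V_1 = -3.057-2.904j
Node n2: branches {I1, R3, R4, R6, R7, R8, R10} → V_2 = 8.249-1.800j
Node n3: branches {C1, R2, L2, I1, L3, R5, C2, C3, R9, R10, V1} → V_3 = -3.062-3.079j
Node n4: branches {L1, C1, R6, R7, V1} → V_4 = 15.34-3.079j
Source currents: i(V1)=-5.478+1.658j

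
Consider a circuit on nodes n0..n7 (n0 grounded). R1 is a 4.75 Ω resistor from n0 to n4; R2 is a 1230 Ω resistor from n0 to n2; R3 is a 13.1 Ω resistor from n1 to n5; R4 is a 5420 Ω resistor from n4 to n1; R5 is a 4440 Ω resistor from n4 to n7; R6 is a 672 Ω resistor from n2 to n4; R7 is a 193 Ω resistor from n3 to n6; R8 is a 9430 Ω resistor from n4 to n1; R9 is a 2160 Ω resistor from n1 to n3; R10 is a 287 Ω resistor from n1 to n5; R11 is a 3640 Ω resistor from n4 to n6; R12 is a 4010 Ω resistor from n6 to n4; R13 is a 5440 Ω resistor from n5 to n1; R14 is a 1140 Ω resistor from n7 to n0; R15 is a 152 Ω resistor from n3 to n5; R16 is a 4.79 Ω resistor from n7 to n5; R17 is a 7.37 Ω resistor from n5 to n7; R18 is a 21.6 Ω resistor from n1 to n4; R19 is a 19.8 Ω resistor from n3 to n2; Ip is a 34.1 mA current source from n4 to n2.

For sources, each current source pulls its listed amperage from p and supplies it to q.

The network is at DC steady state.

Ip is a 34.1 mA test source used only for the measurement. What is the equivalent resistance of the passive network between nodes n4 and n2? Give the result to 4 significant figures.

R_eq = 127.2 Ω

MNA unknowns: 7 node voltages V₁..V_7
R1: Y=0.2105 on G[0,4]
R2: Y=0.0008130 on G[0,2]
R3: Y=0.07634 on G[1,5]
R4: Y=0.0001845 on G[4,1]
R5: Y=0.0002252 on G[4,7]
R6: Y=0.001488 on G[2,4]
R7: Y=0.005181 on G[3,6]
R8: Y=0.0001060 on G[4,1]
R9: Y=0.0004630 on G[1,3]
R10: Y=0.003484 on G[1,5]
R11: Y=0.0002747 on G[4,6]
R12: Y=0.0002494 on G[6,4]
R13: Y=0.0001838 on G[5,1]
R14: Y=0.0008772 on G[7,0]
R15: Y=0.006579 on G[3,5]
R16: Y=0.2088 on G[7,5]
R17: Y=0.1357 on G[5,7]
R18: Y=0.04630 on G[1,4]
R19: Y=0.05051 on G[3,2]
Ip: z[4]−=0.0341, z[2]+=0.0341
solve → V1=0.4426, V2=4.319, V3=3.842, V4=-0.01955, V5=0.6920, V6=3.487, V7=0.6898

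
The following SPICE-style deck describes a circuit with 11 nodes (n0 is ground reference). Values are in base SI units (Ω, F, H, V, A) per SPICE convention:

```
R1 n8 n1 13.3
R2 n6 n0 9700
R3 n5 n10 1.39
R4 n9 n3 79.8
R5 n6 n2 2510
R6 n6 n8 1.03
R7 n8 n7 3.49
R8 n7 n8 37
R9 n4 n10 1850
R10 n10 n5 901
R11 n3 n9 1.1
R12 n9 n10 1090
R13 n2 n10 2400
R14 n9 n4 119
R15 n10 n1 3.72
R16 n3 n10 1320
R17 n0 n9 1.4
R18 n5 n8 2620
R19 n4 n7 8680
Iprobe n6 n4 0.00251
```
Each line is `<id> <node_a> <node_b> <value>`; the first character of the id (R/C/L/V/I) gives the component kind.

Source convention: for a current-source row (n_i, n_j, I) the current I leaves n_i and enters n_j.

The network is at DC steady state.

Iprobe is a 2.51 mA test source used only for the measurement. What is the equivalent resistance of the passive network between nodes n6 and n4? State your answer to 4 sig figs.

Element admittances at DC:
  Y(R1) = 0.07519 S between n8,n1
  Y(R2) = 0.0001031 S between n6,n0
  Y(R3) = 0.7194 S between n5,n10
  Y(R4) = 0.01253 S between n9,n3
  Y(R5) = 0.0003984 S between n6,n2
  Y(R6) = 0.9709 S between n6,n8
  Y(R7) = 0.2865 S between n8,n7
  Y(R8) = 0.02703 S between n7,n8
  Y(R9) = 0.0005405 S between n4,n10
  Y(R10) = 0.001110 S between n10,n5
  Y(R11) = 0.9091 S between n3,n9
  Y(R12) = 0.0009174 S between n9,n10
  Y(R13) = 0.0004167 S between n2,n10
  Y(R14) = 0.008403 S between n9,n4
  Y(R15) = 0.2688 S between n10,n1
  Y(R16) = 0.0007576 S between n3,n10
  Y(R17) = 0.7143 S between n0,n9
  Y(R18) = 0.0003817 S between n5,n8
  Y(R19) = 0.0001152 S between n4,n7
  Iprobe: injects 0.00251 A into n4 (from n6)
Assemble and solve the 10×10 MNA system:
  V(n1)=-0.9807  V(n2)=-0.9922  V(n3)=-0.0006525  V(n4)=0.2063  V(n5)=-0.9724  V(n6)=-1.013  V(n7)=-1.010  V(n8)=-1.011  V(n9)=0.0001462  V(n10)=-0.9723

R_eq = 485.8 Ω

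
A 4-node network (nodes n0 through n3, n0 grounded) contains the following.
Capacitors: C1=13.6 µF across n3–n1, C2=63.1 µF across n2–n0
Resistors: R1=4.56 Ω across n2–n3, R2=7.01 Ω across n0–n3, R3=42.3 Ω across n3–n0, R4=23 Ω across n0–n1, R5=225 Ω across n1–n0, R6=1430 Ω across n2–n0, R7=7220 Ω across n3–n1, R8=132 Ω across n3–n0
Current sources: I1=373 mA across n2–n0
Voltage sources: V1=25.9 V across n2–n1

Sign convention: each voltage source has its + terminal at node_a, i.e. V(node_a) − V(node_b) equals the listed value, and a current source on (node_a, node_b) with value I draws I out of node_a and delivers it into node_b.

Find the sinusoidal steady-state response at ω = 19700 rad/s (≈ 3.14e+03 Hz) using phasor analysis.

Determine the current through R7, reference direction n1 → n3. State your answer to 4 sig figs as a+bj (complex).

Element admittances at ω=19700 rad/s:
  Y(C1) = 0.000+0.2679j S between n3,n1
  Y(R1) = 0.2193+0.000j S between n2,n3
  Y(R2) = 0.1427+0.000j S between n0,n3
  Y(R3) = 0.02364+0.000j S between n3,n0
  Y(R4) = 0.04348+0.000j S between n0,n1
  Y(R5) = 0.004444+0.000j S between n1,n0
  Y(R6) = 0.0006993+0.000j S between n2,n0
  Y(R7) = 0.0001385+0.000j S between n3,n1
  Y(C2) = 0.000+1.243j S between n2,n0
  Y(R8) = 0.007576+0.000j S between n3,n0
  I1: injects 0.373 A into n0 (from n2)
  V1: constraint V(n2)−V(n1) = 25.9
Assemble and solve the 4×4 MNA system:
  V(n1)=-24.06-1.551j  V(n2)=1.844-1.551j  V(n3)=-6.609-12.75j
  i(V1)=-4.156-4.747j

-0.002416+0.001551j A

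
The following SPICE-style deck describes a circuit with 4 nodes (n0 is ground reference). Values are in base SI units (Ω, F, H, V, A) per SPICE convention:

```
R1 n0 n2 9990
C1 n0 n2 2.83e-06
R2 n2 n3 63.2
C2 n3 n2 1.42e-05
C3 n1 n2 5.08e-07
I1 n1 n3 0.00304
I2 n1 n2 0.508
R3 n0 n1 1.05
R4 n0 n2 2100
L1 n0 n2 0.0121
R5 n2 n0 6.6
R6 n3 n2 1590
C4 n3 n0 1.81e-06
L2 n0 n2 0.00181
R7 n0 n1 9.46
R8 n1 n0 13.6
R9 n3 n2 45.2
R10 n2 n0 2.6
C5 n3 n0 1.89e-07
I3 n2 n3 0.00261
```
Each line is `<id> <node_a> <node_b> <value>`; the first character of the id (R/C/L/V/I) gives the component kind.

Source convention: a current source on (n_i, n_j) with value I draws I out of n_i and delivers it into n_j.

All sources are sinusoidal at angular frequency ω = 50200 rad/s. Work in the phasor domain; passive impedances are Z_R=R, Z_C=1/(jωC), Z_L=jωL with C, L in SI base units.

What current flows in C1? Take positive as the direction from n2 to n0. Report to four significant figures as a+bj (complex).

0.05307+0.1108j A

MNA unknowns: 3 node voltages V₁..V_3
R1: Y=0.0001001+0.000j on G[0,2]
C1: Y=0.000+0.1421j on G[0,2]
R2: Y=0.01582+0.000j on G[2,3]
C2: Y=0.000+0.7128j on G[3,2]
C3: Y=0.000+0.02550j on G[1,2]
I1: z[1]−=0.00304, z[3]+=0.00304
I2: z[1]−=0.508, z[2]+=0.508
R3: Y=0.9524+0.000j on G[0,1]
R4: Y=0.0004762+0.000j on G[0,2]
L1: Y=0.000-0.001646j on G[0,2]
R5: Y=0.1515+0.000j on G[2,0]
R6: Y=0.0006289+0.000j on G[3,2]
C4: Y=0.000+0.09086j on G[3,0]
L2: Y=0.000-0.01101j on G[0,2]
R7: Y=0.1057+0.000j on G[0,1]
R8: Y=0.07353+0.000j on G[1,0]
R9: Y=0.02212+0.000j on G[3,2]
R10: Y=0.3846+0.000j on G[2,0]
C5: Y=0.000+0.009488j on G[3,0]
I3: z[2]−=0.00261, z[3]+=0.00261
solve → V1=-0.4426+0.02754j, V2=0.7797-0.3735j, V3=0.6818-0.3390j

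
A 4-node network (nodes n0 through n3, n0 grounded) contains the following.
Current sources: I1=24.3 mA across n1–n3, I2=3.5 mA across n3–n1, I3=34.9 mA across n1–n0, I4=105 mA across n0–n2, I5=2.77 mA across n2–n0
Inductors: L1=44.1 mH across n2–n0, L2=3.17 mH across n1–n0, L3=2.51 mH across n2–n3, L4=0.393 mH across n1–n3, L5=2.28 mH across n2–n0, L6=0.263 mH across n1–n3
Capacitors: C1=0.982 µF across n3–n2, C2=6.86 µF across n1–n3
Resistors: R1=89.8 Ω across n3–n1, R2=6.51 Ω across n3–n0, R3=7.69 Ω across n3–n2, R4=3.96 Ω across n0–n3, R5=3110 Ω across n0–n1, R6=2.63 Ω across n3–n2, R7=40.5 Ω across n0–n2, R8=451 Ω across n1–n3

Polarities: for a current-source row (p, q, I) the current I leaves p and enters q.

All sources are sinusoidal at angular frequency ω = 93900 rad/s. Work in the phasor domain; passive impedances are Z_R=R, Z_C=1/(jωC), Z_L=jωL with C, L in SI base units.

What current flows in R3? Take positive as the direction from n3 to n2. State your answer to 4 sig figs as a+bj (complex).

-0.02343+0.003501j A

Element admittances at ω=93900 rad/s:
  I1: injects 0.0243 A into n3 (from n1)
  Y(L1) = 0.000-0.0002415j S between n2,n0
  Y(L2) = 0.000-0.003360j S between n1,n0
  Y(C1) = 0.000+0.09221j S between n3,n2
  Y(R1) = 0.01114+0.000j S between n3,n1
  Y(R2) = 0.1536+0.000j S between n3,n0
  Y(R3) = 0.1300+0.000j S between n3,n2
  Y(L3) = 0.000-0.004243j S between n2,n3
  I2: injects 0.0035 A into n1 (from n3)
  Y(R4) = 0.2525+0.000j S between n0,n3
  Y(R5) = 0.0003215+0.000j S between n0,n1
  Y(L4) = 0.000-0.02710j S between n1,n3
  Y(L5) = 0.000-0.004671j S between n2,n0
  Y(R6) = 0.3802+0.000j S between n3,n2
  I3: injects 0.0349 A into n0 (from n1)
  Y(C2) = 0.000+0.6442j S between n1,n3
  Y(R7) = 0.02469+0.000j S between n0,n2
  I4: injects 0.105 A into n2 (from n0)
  Y(R8) = 0.002217+0.000j S between n1,n3
  Y(L6) = 0.000-0.04049j S between n1,n3
  I5: injects 0.00277 A into n0 (from n2)
Assemble and solve the 3×3 MNA system:
  V(n1)=0.1438+0.1036j  V(n2)=0.3254-0.02063j  V(n3)=0.1453+0.006298j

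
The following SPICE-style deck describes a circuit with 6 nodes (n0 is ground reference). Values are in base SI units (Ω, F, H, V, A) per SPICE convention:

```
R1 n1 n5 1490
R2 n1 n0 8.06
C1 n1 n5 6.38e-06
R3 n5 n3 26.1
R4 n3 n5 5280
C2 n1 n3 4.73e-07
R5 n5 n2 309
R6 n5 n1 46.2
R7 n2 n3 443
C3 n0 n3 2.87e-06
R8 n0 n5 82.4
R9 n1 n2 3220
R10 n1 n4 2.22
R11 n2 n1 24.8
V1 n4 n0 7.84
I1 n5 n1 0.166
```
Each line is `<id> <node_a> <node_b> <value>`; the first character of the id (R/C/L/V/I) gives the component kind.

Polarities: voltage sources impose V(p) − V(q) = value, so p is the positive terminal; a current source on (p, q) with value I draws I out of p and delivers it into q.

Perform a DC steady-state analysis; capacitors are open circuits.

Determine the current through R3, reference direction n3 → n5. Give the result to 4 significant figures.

MNA unknowns: 5 node voltages V₁..V_5 plus 1 source current (V1)
R1: Y=0.0006711 on G[1,5]
R2: Y=0.1241 on G[1,0]
C1: Y=0.000 on G[1,5]
R3: Y=0.03831 on G[5,3]
R4: Y=0.0001894 on G[3,5]
C2: Y=0.000 on G[1,3]
R5: Y=0.003236 on G[5,2]
R6: Y=0.02165 on G[5,1]
R7: Y=0.002257 on G[2,3]
C3: Y=0.000 on G[0,3]
R8: Y=0.01214 on G[0,5]
R9: Y=0.0003106 on G[1,2]
R10: Y=0.4505 on G[1,4]
R11: Y=0.04032 on G[2,1]
V1: row V4−V0=7.84, i_V1 at 4,0
I1: z[5]−=0.166, z[1]+=0.166
solve → V1=6.147, V2=5.430, V3=0.3084, V4=7.840, V5=0.008167
aux → i_V1=-0.7627

0.01151 A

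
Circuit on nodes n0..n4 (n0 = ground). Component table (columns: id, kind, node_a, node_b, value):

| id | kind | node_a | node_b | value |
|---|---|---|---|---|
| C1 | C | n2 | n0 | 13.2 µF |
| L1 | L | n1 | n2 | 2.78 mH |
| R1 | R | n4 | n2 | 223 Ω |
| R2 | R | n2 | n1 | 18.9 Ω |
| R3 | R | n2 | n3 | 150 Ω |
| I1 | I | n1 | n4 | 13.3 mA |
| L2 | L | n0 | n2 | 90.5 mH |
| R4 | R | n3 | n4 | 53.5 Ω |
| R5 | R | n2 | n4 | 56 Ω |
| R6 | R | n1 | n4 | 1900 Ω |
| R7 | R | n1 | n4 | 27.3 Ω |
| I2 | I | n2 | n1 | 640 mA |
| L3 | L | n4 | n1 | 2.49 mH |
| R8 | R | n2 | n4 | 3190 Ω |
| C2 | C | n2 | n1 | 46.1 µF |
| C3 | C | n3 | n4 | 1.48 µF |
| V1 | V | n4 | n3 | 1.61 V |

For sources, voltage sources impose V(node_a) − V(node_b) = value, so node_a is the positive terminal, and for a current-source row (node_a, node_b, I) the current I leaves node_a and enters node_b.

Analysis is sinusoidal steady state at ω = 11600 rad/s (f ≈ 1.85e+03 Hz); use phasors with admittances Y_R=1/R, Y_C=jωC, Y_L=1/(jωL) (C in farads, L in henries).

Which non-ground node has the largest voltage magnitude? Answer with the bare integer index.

MNA unknowns: 4 node voltages V₁..V_4 plus 1 source current (V1)
C1: Y=0.000+0.1531j on G[2,0]
L1: Y=0.000-0.03101j on G[1,2]
R1: Y=0.004484+0.000j on G[4,2]
R2: Y=0.05291+0.000j on G[2,1]
R3: Y=0.006667+0.000j on G[2,3]
I1: z[1]−=0.0133, z[4]+=0.0133
L2: Y=0.000-0.0009526j on G[0,2]
R4: Y=0.01869+0.000j on G[3,4]
R5: Y=0.01786+0.000j on G[2,4]
R6: Y=0.0005263+0.000j on G[1,4]
R7: Y=0.03663+0.000j on G[1,4]
I2: z[2]−=0.64, z[1]+=0.64
L3: Y=0.000-0.03462j on G[4,1]
R8: Y=0.0003135+0.000j on G[2,4]
C2: Y=0.000+0.5348j on G[2,1]
C3: Y=0.000+0.01717j on G[3,4]
V1: row V4−V3=1.61, i_V1 at 4,3
solve → V1=0.1740-1.264j, V2=0.000+0.000j, V3=-1.440-0.7085j, V4=0.1697-0.7085j
aux → i_V1=-0.03970-0.03236j

3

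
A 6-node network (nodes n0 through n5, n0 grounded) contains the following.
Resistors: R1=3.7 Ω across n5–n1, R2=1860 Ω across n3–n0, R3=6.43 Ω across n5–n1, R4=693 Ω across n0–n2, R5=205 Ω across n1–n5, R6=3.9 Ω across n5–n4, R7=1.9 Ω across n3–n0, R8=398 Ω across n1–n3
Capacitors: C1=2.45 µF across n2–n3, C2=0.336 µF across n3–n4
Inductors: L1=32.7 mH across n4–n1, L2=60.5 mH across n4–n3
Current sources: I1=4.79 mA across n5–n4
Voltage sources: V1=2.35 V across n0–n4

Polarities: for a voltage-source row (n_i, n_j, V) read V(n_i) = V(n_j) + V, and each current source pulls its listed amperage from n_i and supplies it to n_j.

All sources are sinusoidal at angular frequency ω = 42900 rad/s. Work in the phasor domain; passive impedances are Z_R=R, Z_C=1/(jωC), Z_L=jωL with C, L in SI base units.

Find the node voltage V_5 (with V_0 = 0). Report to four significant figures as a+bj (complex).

-2.346-0.0005479j V

MNA unknowns: 5 node voltages V₁..V_5 plus 1 source current (V1)
R1: Y=0.2703+0.000j on G[5,1]
C1: Y=0.000+0.1051j on G[2,3]
R2: Y=0.0005376+0.000j on G[3,0]
L1: Y=0.000-0.0007128j on G[4,1]
L2: Y=0.000-0.0003853j on G[4,3]
C2: Y=0.000+0.01441j on G[3,4]
R3: Y=0.1555+0.000j on G[5,1]
R4: Y=0.001443+0.000j on G[0,2]
I1: z[5]−=0.00479, z[4]+=0.00479
R5: Y=0.004878+0.000j on G[1,5]
R6: Y=0.2564+0.000j on G[5,4]
R7: Y=0.5263+0.000j on G[3,0]
R8: Y=0.002513+0.000j on G[1,3]
V1: row V0−V4=2.35, i_V1 at 0,4
solve → V1=-2.332-0.0008741j, V2=-0.01183-0.06194j, V3=-0.01268-0.06178j, V4=-2.350+0.000j, V5=-2.346-0.0005479j
aux → i_V1=-0.006695-0.03264j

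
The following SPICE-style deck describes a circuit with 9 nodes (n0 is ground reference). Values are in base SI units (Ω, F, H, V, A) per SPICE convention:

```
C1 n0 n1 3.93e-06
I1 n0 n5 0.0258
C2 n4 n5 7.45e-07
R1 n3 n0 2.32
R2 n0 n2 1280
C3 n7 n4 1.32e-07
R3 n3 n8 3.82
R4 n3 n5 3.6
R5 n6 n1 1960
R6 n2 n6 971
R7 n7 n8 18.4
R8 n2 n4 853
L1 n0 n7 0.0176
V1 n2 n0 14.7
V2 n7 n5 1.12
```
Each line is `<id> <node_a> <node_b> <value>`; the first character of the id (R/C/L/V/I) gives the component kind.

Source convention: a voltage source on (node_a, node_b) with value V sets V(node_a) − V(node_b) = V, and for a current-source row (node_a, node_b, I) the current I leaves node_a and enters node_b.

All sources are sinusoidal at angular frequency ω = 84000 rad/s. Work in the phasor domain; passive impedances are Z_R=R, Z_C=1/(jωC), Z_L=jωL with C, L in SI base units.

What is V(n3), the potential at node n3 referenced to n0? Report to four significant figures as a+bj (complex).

Apply KCL at each of the 8 non-ground nodes and solve the resulting linear system.
Node n1: branches {C1, R5} → V_1 = 1.570e-05-0.01519j
Node n2: branches {R2, R6, R8, V1} → V_2 = 14.70+0.000j
Node n3: branches {R1, R3, R4} → V_3 = 0.09915+0.002486j
Node n4: branches {C2, C3, R8} → V_4 = 0.2475-0.2242j
Node n5: branches {I1, C2, R4, V2} → V_5 = 0.07541+0.005805j
Node n6: branches {R5, R6} → V_6 = 9.830-0.005033j
Node n7: branches {C3, R7, L1, V2} → V_7 = 1.195+0.005805j
Node n8: branches {R3, R7} → V_8 = 0.2876+0.003056j
Source currents: i(V1)=-0.03344-0.0002680j, i(V2)=-0.04679-0.009851j

0.09915+0.002486j V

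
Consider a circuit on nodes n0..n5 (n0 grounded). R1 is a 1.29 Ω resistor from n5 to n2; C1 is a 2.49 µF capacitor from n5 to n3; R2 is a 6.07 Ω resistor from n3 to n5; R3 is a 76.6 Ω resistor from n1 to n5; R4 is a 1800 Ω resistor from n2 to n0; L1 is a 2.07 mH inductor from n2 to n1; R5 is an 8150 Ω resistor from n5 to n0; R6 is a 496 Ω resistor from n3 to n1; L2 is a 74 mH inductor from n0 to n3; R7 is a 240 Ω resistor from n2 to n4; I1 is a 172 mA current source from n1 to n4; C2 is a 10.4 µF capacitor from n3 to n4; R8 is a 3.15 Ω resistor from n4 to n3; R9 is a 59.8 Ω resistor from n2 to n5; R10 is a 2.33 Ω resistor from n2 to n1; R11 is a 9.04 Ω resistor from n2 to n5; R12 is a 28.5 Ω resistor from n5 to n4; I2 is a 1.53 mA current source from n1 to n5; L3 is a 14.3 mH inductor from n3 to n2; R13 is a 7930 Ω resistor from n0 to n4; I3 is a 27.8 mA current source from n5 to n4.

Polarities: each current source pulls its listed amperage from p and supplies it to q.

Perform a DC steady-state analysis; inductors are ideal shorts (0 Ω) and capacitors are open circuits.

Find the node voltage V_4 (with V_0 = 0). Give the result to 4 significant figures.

Apply KCL at each of the 5 non-ground nodes and solve the resulting linear system.
Node n1: branches {R3, L1, R6, I1, R10, I2} → V_1 = 0.000
Node n2: branches {R1, R4, L1, R7, R9, R10, R11, L3} → V_2 = 0.000
Node n3: branches {C1, R2, R6, L2, C2, R8, L3} → V_3 = 0.000
Node n4: branches {R7, I1, C2, R8, R12, R13, I3} → V_4 = 0.5593
Node n5: branches {R1, C1, R2, R3, R5, R9, R11, R12, I2, I3} → V_5 = -0.005956
Source currents: i(L1)=0.1736, i(L2)=6.980e-05, i(L3)=0.1767

0.5593 V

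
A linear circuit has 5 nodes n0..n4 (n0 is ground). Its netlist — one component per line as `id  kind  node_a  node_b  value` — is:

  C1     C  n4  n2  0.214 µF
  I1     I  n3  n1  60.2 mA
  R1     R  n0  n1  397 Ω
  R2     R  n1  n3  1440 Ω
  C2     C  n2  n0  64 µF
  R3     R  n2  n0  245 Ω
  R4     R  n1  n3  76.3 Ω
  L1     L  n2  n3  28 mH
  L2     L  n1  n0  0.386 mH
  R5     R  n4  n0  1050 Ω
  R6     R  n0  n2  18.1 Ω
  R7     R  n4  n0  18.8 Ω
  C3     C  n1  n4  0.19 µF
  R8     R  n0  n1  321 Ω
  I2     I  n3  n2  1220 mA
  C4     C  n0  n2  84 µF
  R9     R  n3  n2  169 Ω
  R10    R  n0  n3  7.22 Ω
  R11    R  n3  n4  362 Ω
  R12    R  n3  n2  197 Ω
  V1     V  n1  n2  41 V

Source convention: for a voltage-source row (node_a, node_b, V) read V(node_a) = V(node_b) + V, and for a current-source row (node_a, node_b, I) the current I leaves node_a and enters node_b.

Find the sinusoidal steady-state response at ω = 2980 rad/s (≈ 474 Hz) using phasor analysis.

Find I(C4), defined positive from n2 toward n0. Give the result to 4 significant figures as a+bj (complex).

Apply KCL at each of the 4 non-ground nodes and solve the resulting linear system.
Node n1: branches {I1, R1, R2, R4, L2, C3, R8, V1} → V_1 = -37.56+16.49j
Node n2: branches {C1, C2, R3, L1, R6, I2, C4, R9, R12, V1} → V_2 = -78.56+16.49j
Node n3: branches {I1, R2, R4, L1, I2, R9, R10, R11, R12} → V_3 = -15.37+7.008j
Node n4: branches {C1, R5, R7, C3, R11} → V_4 = -1.114-0.8904j
Source currents: i(V1)=-13.74-32.86j

-4.127-19.67j A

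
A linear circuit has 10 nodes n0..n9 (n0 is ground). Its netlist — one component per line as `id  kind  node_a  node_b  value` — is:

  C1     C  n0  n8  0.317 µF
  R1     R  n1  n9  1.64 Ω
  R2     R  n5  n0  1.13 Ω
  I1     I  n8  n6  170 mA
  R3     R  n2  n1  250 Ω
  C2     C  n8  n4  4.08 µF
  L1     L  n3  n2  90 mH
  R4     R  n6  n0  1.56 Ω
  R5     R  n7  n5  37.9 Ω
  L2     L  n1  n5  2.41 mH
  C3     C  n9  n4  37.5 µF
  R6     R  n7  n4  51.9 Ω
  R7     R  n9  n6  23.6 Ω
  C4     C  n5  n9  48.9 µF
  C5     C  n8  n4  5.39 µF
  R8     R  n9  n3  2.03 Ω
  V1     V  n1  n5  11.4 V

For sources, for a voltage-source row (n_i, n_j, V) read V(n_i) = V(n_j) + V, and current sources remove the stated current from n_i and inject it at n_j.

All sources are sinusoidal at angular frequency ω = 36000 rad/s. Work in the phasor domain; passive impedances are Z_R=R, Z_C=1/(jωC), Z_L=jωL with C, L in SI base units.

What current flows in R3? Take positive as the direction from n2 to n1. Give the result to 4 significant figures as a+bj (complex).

MNA unknowns: 9 node voltages V₁..V_9 plus 1 source current (V1)
C1: Y=0.000+0.01141j on G[0,8]
R1: Y=0.6098+0.000j on G[1,9]
R2: Y=0.8850+0.000j on G[5,0]
I1: z[8]−=0.17, z[6]+=0.17
R3: Y=0.004000+0.000j on G[2,1]
C2: Y=0.000+0.1469j on G[8,4]
L1: Y=0.000-0.0003086j on G[3,2]
R4: Y=0.6410+0.000j on G[6,0]
R5: Y=0.02639+0.000j on G[7,5]
L2: Y=0.000-0.01153j on G[1,5]
C3: Y=0.000+1.350j on G[9,4]
R6: Y=0.01927+0.000j on G[7,4]
R7: Y=0.04237+0.000j on G[9,6]
C4: Y=0.000+1.760j on G[5,9]
C5: Y=0.000+0.1940j on G[8,4]
R8: Y=0.4926+0.000j on G[9,3]
V1: row V1−V5=11.4, i_V1 at 1,5
solve → V1=11.14+0.1330j, V2=10.82+0.8909j, V3=1.001-3.250j, V4=1.016-3.087j, V5=-0.2573+0.1330j, V6=0.3106-0.2011j, V7=0.2802-1.226j, V8=0.9833-2.504j, V9=0.9980-3.244j
aux → i_V1=-6.187-1.925j

-0.001278+0.003032j A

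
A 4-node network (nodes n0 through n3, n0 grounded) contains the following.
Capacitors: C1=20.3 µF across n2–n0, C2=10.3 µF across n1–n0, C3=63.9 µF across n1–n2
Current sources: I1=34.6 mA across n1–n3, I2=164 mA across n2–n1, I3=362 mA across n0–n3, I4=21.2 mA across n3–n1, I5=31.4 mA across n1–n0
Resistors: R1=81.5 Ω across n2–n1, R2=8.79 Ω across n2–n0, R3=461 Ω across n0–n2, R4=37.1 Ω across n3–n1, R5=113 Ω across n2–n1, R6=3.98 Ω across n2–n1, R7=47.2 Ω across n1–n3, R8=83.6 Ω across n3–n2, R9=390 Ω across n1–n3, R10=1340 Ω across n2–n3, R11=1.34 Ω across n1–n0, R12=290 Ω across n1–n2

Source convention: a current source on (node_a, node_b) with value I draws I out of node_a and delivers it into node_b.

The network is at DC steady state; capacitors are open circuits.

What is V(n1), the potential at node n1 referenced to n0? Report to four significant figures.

MNA unknowns: 3 node voltages V₁..V_3
C1: Y=0.000 on G[2,0]
I1: z[1]−=0.0346, z[3]+=0.0346
C2: Y=0.000 on G[1,0]
R1: Y=0.01227 on G[2,1]
R2: Y=0.1138 on G[2,0]
R3: Y=0.002169 on G[0,2]
R4: Y=0.02695 on G[3,1]
I2: z[2]−=0.164, z[1]+=0.164
R5: Y=0.008850 on G[2,1]
R6: Y=0.2513 on G[2,1]
R7: Y=0.02119 on G[1,3]
R8: Y=0.01196 on G[3,2]
R9: Y=0.002564 on G[1,3]
I3: z[0]−=0.362, z[3]+=0.362
R10: Y=0.0007463 on G[2,3]
R11: Y=0.7463 on G[1,0]
R12: Y=0.003448 on G[1,2]
C3: Y=0.000 on G[1,2]
I4: z[3]−=0.0212, z[1]+=0.0212
I5: z[1]−=0.0314, z[0]+=0.0314
solve → V1=0.4298, V2=0.08496, V3=6.281

0.4298 V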